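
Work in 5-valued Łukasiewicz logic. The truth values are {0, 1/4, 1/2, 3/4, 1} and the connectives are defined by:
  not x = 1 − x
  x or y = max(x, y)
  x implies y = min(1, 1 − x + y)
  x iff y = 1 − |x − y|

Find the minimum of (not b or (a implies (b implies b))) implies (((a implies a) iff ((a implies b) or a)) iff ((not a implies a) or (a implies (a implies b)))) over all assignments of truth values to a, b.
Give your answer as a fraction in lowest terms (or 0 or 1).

Take a = 1/2, b = 0:
not b = not 0 = 1
b implies b = 0 implies 0 = 1
a implies (b implies b) = 1/2 implies 1 = 1
not b or (a implies (b implies b)) = 1 or 1 = 1
a implies a = 1/2 implies 1/2 = 1
a implies b = 1/2 implies 0 = 1/2
(a implies b) or a = 1/2 or 1/2 = 1/2
(a implies a) iff ((a implies b) or a) = 1 iff 1/2 = 1/2
not a = not 1/2 = 1/2
not a implies a = 1/2 implies 1/2 = 1
a implies b = 1/2 implies 0 = 1/2
a implies (a implies b) = 1/2 implies 1/2 = 1
(not a implies a) or (a implies (a implies b)) = 1 or 1 = 1
((a implies a) iff ((a implies b) or a)) iff ((not a implies a) or (a implies (a implies b))) = 1/2 iff 1 = 1/2
(not b or (a implies (b implies b))) implies (((a implies a) iff ((a implies b) or a)) iff ((not a implies a) or (a implies (a implies b)))) = 1 implies 1/2 = 1/2
No assignment yields a value below 1/2, so this is the minimum.

1/2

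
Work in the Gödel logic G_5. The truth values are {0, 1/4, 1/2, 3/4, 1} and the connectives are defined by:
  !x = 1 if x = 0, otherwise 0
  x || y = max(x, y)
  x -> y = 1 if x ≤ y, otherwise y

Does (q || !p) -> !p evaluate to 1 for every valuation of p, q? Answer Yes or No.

No

Counterexample: take p = 1/4, q = 1/4.
!p = !1/4 = 0
q || !p = 1/4 || 0 = 1/4
!p = !1/4 = 0
(q || !p) -> !p = 1/4 -> 0 = 0
This gives 0 ≠ 1.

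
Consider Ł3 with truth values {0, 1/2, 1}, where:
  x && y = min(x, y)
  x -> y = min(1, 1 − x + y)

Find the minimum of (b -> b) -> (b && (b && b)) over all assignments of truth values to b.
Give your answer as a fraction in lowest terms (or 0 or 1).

Take b = 0:
b -> b = 0 -> 0 = 1
b && b = 0 && 0 = 0
b && (b && b) = 0 && 0 = 0
(b -> b) -> (b && (b && b)) = 1 -> 0 = 0
No assignment yields a value below 0, so this is the minimum.

0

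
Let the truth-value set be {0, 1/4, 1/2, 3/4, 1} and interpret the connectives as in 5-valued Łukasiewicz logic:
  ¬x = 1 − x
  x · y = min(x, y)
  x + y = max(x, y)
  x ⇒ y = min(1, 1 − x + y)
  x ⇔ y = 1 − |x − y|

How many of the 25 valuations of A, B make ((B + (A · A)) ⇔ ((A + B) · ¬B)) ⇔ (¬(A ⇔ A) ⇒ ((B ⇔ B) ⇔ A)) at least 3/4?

14

value 1: 12 assignments (counts)
value 3/4: 2 assignments (counts)
value 1/2: 5 assignments
value 1/4: 1 assignment
value 0: 5 assignments
So 14 of the 25 assignments meet the threshold.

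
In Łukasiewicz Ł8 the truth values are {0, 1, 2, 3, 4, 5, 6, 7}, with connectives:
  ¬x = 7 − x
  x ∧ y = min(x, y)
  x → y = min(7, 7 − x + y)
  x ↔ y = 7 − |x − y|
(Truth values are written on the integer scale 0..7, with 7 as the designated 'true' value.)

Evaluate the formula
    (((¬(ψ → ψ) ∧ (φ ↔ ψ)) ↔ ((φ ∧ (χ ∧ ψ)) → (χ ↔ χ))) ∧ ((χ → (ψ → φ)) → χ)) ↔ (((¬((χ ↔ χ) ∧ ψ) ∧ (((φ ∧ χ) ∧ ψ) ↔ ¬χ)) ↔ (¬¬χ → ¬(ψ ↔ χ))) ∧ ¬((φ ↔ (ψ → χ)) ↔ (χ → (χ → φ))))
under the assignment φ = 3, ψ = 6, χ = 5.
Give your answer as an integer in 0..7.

4

ψ → ψ = 6 → 6 = 7
¬(ψ → ψ) = ¬7 = 0
φ ↔ ψ = 3 ↔ 6 = 4
¬(ψ → ψ) ∧ (φ ↔ ψ) = 0 ∧ 4 = 0
χ ∧ ψ = 5 ∧ 6 = 5
φ ∧ (χ ∧ ψ) = 3 ∧ 5 = 3
χ ↔ χ = 5 ↔ 5 = 7
(φ ∧ (χ ∧ ψ)) → (χ ↔ χ) = 3 → 7 = 7
(¬(ψ → ψ) ∧ (φ ↔ ψ)) ↔ ((φ ∧ (χ ∧ ψ)) → (χ ↔ χ)) = 0 ↔ 7 = 0
ψ → φ = 6 → 3 = 4
χ → (ψ → φ) = 5 → 4 = 6
(χ → (ψ → φ)) → χ = 6 → 5 = 6
((¬(ψ → ψ) ∧ (φ ↔ ψ)) ↔ ((φ ∧ (χ ∧ ψ)) → (χ ↔ χ))) ∧ ((χ → (ψ → φ)) → χ) = 0 ∧ 6 = 0
χ ↔ χ = 5 ↔ 5 = 7
(χ ↔ χ) ∧ ψ = 7 ∧ 6 = 6
¬((χ ↔ χ) ∧ ψ) = ¬6 = 1
φ ∧ χ = 3 ∧ 5 = 3
(φ ∧ χ) ∧ ψ = 3 ∧ 6 = 3
¬χ = ¬5 = 2
((φ ∧ χ) ∧ ψ) ↔ ¬χ = 3 ↔ 2 = 6
¬((χ ↔ χ) ∧ ψ) ∧ (((φ ∧ χ) ∧ ψ) ↔ ¬χ) = 1 ∧ 6 = 1
¬χ = ¬5 = 2
¬¬χ = ¬2 = 5
ψ ↔ χ = 6 ↔ 5 = 6
¬(ψ ↔ χ) = ¬6 = 1
¬¬χ → ¬(ψ ↔ χ) = 5 → 1 = 3
(¬((χ ↔ χ) ∧ ψ) ∧ (((φ ∧ χ) ∧ ψ) ↔ ¬χ)) ↔ (¬¬χ → ¬(ψ ↔ χ)) = 1 ↔ 3 = 5
ψ → χ = 6 → 5 = 6
φ ↔ (ψ → χ) = 3 ↔ 6 = 4
χ → φ = 5 → 3 = 5
χ → (χ → φ) = 5 → 5 = 7
(φ ↔ (ψ → χ)) ↔ (χ → (χ → φ)) = 4 ↔ 7 = 4
¬((φ ↔ (ψ → χ)) ↔ (χ → (χ → φ))) = ¬4 = 3
((¬((χ ↔ χ) ∧ ψ) ∧ (((φ ∧ χ) ∧ ψ) ↔ ¬χ)) ↔ (¬¬χ → ¬(ψ ↔ χ))) ∧ ¬((φ ↔ (ψ → χ)) ↔ (χ → (χ → φ))) = 5 ∧ 3 = 3
(((¬(ψ → ψ) ∧ (φ ↔ ψ)) ↔ ((φ ∧ (χ ∧ ψ)) → (χ ↔ χ))) ∧ ((χ → (ψ → φ)) → χ)) ↔ (((¬((χ ↔ χ) ∧ ψ) ∧ (((φ ∧ χ) ∧ ψ) ↔ ¬χ)) ↔ (¬¬χ → ¬(ψ ↔ χ))) ∧ ¬((φ ↔ (ψ → χ)) ↔ (χ → (χ → φ)))) = 0 ↔ 3 = 4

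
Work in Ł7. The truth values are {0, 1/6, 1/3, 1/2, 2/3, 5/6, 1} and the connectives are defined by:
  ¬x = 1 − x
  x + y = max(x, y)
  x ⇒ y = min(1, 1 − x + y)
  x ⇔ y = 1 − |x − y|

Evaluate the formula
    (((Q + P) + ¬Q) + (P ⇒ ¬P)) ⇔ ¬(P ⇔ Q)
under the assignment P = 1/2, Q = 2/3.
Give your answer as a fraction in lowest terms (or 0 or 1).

1/6

Q + P = 2/3 + 1/2 = 2/3
¬Q = ¬2/3 = 1/3
(Q + P) + ¬Q = 2/3 + 1/3 = 2/3
¬P = ¬1/2 = 1/2
P ⇒ ¬P = 1/2 ⇒ 1/2 = 1
((Q + P) + ¬Q) + (P ⇒ ¬P) = 2/3 + 1 = 1
P ⇔ Q = 1/2 ⇔ 2/3 = 5/6
¬(P ⇔ Q) = ¬5/6 = 1/6
(((Q + P) + ¬Q) + (P ⇒ ¬P)) ⇔ ¬(P ⇔ Q) = 1 ⇔ 1/6 = 1/6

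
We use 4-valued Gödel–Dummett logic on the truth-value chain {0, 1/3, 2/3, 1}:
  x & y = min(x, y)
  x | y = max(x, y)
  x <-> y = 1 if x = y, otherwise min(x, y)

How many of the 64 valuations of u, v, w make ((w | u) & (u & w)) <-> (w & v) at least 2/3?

value 1: 36 assignments (counts)
value 2/3: 2 assignments (counts)
value 1/3: 8 assignments
value 0: 18 assignments
So 38 of the 64 assignments meet the threshold.

38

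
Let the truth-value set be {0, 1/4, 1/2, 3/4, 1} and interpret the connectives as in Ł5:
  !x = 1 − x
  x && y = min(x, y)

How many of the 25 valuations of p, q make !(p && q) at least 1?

value 1: 9 assignments (counts)
value 3/4: 7 assignments
value 1/2: 5 assignments
value 1/4: 3 assignments
value 0: 1 assignment
So 9 of the 25 assignments meet the threshold.

9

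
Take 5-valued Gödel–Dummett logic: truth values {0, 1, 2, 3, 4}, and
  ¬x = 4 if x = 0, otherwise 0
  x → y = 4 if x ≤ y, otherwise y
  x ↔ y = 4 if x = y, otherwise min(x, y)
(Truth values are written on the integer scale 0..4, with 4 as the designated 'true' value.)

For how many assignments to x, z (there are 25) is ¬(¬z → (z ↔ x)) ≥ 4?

4

value 4: 4 assignments (counts)
value 0: 21 assignments
So 4 of the 25 assignments meet the threshold.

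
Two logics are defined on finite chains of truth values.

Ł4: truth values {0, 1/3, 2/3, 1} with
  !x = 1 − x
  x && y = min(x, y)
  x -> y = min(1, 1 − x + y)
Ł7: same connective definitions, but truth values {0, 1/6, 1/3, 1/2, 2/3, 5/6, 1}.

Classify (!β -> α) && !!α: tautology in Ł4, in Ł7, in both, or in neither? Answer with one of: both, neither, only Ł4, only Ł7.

neither

In Ł4: at α = 0, β = 0 the value is 0 — not a tautology.
In Ł7: at α = 0, β = 0 the value is 0 — not a tautology.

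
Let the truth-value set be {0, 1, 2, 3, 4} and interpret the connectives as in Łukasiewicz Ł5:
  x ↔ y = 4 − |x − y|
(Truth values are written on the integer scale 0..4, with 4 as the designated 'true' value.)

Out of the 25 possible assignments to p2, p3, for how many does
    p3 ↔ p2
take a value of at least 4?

5

value 4: 5 assignments (counts)
value 3: 8 assignments
value 2: 6 assignments
value 1: 4 assignments
value 0: 2 assignments
So 5 of the 25 assignments meet the threshold.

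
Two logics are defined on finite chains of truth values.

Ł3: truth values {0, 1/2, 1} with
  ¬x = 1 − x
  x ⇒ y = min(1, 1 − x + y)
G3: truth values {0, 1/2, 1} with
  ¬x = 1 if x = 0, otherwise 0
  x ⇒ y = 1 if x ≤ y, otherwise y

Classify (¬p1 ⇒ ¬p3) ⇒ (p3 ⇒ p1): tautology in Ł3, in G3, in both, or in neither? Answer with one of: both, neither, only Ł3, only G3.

In Ł3: every assignment gives 1 — tautology.
In G3: at p1 = 1/2, p3 = 1 the value is 1/2 — not a tautology.

only Ł3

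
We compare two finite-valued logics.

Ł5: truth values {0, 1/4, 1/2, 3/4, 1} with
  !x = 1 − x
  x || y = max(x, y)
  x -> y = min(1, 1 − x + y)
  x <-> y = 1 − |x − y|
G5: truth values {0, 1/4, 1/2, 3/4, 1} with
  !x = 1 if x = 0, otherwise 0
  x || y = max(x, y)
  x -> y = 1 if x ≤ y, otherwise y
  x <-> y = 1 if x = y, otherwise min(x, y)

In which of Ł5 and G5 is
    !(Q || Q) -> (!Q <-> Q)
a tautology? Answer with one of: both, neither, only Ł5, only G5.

In Ł5: at Q = 0 the value is 0 — not a tautology.
In G5: at Q = 0 the value is 0 — not a tautology.

neither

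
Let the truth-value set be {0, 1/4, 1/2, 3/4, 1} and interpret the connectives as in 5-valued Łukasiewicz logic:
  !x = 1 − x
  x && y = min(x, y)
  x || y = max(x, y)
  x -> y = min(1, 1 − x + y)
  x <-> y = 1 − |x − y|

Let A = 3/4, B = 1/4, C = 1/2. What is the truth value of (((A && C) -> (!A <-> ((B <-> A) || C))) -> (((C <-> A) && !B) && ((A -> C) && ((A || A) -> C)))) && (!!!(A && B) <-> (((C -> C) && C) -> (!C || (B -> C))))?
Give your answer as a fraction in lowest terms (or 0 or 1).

3/4

A && C = 3/4 && 1/2 = 1/2
!A = !3/4 = 1/4
B <-> A = 1/4 <-> 3/4 = 1/2
(B <-> A) || C = 1/2 || 1/2 = 1/2
!A <-> ((B <-> A) || C) = 1/4 <-> 1/2 = 3/4
(A && C) -> (!A <-> ((B <-> A) || C)) = 1/2 -> 3/4 = 1
C <-> A = 1/2 <-> 3/4 = 3/4
!B = !1/4 = 3/4
(C <-> A) && !B = 3/4 && 3/4 = 3/4
A -> C = 3/4 -> 1/2 = 3/4
A || A = 3/4 || 3/4 = 3/4
(A || A) -> C = 3/4 -> 1/2 = 3/4
(A -> C) && ((A || A) -> C) = 3/4 && 3/4 = 3/4
((C <-> A) && !B) && ((A -> C) && ((A || A) -> C)) = 3/4 && 3/4 = 3/4
((A && C) -> (!A <-> ((B <-> A) || C))) -> (((C <-> A) && !B) && ((A -> C) && ((A || A) -> C))) = 1 -> 3/4 = 3/4
A && B = 3/4 && 1/4 = 1/4
!(A && B) = !1/4 = 3/4
!!(A && B) = !3/4 = 1/4
!!!(A && B) = !1/4 = 3/4
C -> C = 1/2 -> 1/2 = 1
(C -> C) && C = 1 && 1/2 = 1/2
!C = !1/2 = 1/2
B -> C = 1/4 -> 1/2 = 1
!C || (B -> C) = 1/2 || 1 = 1
((C -> C) && C) -> (!C || (B -> C)) = 1/2 -> 1 = 1
!!!(A && B) <-> (((C -> C) && C) -> (!C || (B -> C))) = 3/4 <-> 1 = 3/4
(((A && C) -> (!A <-> ((B <-> A) || C))) -> (((C <-> A) && !B) && ((A -> C) && ((A || A) -> C)))) && (!!!(A && B) <-> (((C -> C) && C) -> (!C || (B -> C)))) = 3/4 && 3/4 = 3/4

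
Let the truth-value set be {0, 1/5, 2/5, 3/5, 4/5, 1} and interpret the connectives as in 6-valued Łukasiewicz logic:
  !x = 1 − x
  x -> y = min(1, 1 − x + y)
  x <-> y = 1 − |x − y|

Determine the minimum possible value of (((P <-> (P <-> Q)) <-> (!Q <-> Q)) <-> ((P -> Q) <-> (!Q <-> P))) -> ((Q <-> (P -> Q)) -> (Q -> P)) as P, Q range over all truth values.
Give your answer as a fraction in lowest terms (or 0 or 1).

3/5

Take P = 0, Q = 4/5:
P <-> Q = 0 <-> 4/5 = 1/5
P <-> (P <-> Q) = 0 <-> 1/5 = 4/5
!Q = !4/5 = 1/5
!Q <-> Q = 1/5 <-> 4/5 = 2/5
(P <-> (P <-> Q)) <-> (!Q <-> Q) = 4/5 <-> 2/5 = 3/5
P -> Q = 0 -> 4/5 = 1
!Q = !4/5 = 1/5
!Q <-> P = 1/5 <-> 0 = 4/5
(P -> Q) <-> (!Q <-> P) = 1 <-> 4/5 = 4/5
((P <-> (P <-> Q)) <-> (!Q <-> Q)) <-> ((P -> Q) <-> (!Q <-> P)) = 3/5 <-> 4/5 = 4/5
P -> Q = 0 -> 4/5 = 1
Q <-> (P -> Q) = 4/5 <-> 1 = 4/5
Q -> P = 4/5 -> 0 = 1/5
(Q <-> (P -> Q)) -> (Q -> P) = 4/5 -> 1/5 = 2/5
(((P <-> (P <-> Q)) <-> (!Q <-> Q)) <-> ((P -> Q) <-> (!Q <-> P))) -> ((Q <-> (P -> Q)) -> (Q -> P)) = 4/5 -> 2/5 = 3/5
No assignment yields a value below 3/5, so this is the minimum.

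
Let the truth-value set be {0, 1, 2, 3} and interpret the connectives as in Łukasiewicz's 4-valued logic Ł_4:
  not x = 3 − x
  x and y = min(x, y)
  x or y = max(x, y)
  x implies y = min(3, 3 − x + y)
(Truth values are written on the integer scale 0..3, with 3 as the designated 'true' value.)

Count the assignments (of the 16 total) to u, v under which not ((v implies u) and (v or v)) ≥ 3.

u = 0, v = 0 ↦ 3  ≥
u = 0, v = 1 ↦ 2  <
u = 0, v = 2 ↦ 2  <
u = 0, v = 3 ↦ 3  ≥
u = 1, v = 0 ↦ 3  ≥
u = 1, v = 1 ↦ 2  <
u = 1, v = 2 ↦ 1  <
u = 1, v = 3 ↦ 2  <
u = 2, v = 0 ↦ 3  ≥
u = 2, v = 1 ↦ 2  <
u = 2, v = 2 ↦ 1  <
u = 2, v = 3 ↦ 1  <
u = 3, v = 0 ↦ 3  ≥
u = 3, v = 1 ↦ 2  <
u = 3, v = 2 ↦ 1  <
u = 3, v = 3 ↦ 0  <
So 5 of the 16 assignments meet the threshold.

5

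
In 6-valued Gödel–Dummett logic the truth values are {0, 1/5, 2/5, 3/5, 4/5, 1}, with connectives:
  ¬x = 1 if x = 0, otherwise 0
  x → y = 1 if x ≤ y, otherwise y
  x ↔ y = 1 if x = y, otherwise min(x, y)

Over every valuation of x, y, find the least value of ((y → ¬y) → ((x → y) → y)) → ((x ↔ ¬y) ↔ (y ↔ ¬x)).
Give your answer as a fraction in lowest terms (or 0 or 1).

1/5

Take x = 0, y = 1/5:
¬y = ¬1/5 = 0
y → ¬y = 1/5 → 0 = 0
x → y = 0 → 1/5 = 1
(x → y) → y = 1 → 1/5 = 1/5
(y → ¬y) → ((x → y) → y) = 0 → 1/5 = 1
¬y = ¬1/5 = 0
x ↔ ¬y = 0 ↔ 0 = 1
¬x = ¬0 = 1
y ↔ ¬x = 1/5 ↔ 1 = 1/5
(x ↔ ¬y) ↔ (y ↔ ¬x) = 1 ↔ 1/5 = 1/5
((y → ¬y) → ((x → y) → y)) → ((x ↔ ¬y) ↔ (y ↔ ¬x)) = 1 → 1/5 = 1/5
No assignment yields a value below 1/5, so this is the minimum.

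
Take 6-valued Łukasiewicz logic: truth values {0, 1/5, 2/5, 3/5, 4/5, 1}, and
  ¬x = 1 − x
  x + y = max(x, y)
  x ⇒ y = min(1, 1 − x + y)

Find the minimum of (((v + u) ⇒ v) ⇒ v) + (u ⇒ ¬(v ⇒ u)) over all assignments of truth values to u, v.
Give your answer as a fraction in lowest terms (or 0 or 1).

Take u = 2/5, v = 0:
v + u = 0 + 2/5 = 2/5
(v + u) ⇒ v = 2/5 ⇒ 0 = 3/5
((v + u) ⇒ v) ⇒ v = 3/5 ⇒ 0 = 2/5
v ⇒ u = 0 ⇒ 2/5 = 1
¬(v ⇒ u) = ¬1 = 0
u ⇒ ¬(v ⇒ u) = 2/5 ⇒ 0 = 3/5
(((v + u) ⇒ v) ⇒ v) + (u ⇒ ¬(v ⇒ u)) = 2/5 + 3/5 = 3/5
No assignment yields a value below 3/5, so this is the minimum.

3/5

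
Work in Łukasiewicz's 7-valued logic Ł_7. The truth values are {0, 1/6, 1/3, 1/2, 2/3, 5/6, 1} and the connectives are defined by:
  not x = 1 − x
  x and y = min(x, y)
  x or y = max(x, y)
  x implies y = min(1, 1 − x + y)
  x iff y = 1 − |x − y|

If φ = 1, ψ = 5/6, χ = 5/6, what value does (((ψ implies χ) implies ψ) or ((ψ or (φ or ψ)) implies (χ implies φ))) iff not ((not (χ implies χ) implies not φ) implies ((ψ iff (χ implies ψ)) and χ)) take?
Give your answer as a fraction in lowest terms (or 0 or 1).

1/6

ψ implies χ = 5/6 implies 5/6 = 1
(ψ implies χ) implies ψ = 1 implies 5/6 = 5/6
φ or ψ = 1 or 5/6 = 1
ψ or (φ or ψ) = 5/6 or 1 = 1
χ implies φ = 5/6 implies 1 = 1
(ψ or (φ or ψ)) implies (χ implies φ) = 1 implies 1 = 1
((ψ implies χ) implies ψ) or ((ψ or (φ or ψ)) implies (χ implies φ)) = 5/6 or 1 = 1
χ implies χ = 5/6 implies 5/6 = 1
not (χ implies χ) = not 1 = 0
not φ = not 1 = 0
not (χ implies χ) implies not φ = 0 implies 0 = 1
χ implies ψ = 5/6 implies 5/6 = 1
ψ iff (χ implies ψ) = 5/6 iff 1 = 5/6
(ψ iff (χ implies ψ)) and χ = 5/6 and 5/6 = 5/6
(not (χ implies χ) implies not φ) implies ((ψ iff (χ implies ψ)) and χ) = 1 implies 5/6 = 5/6
not ((not (χ implies χ) implies not φ) implies ((ψ iff (χ implies ψ)) and χ)) = not 5/6 = 1/6
(((ψ implies χ) implies ψ) or ((ψ or (φ or ψ)) implies (χ implies φ))) iff not ((not (χ implies χ) implies not φ) implies ((ψ iff (χ implies ψ)) and χ)) = 1 iff 1/6 = 1/6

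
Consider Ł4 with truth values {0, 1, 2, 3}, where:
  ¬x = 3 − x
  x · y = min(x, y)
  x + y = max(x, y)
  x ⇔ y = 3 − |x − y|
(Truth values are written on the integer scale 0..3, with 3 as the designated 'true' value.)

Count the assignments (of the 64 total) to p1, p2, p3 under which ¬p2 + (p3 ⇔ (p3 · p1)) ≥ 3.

46

value 3: 46 assignments (counts)
value 2: 12 assignments
value 1: 5 assignments
value 0: 1 assignment
So 46 of the 64 assignments meet the threshold.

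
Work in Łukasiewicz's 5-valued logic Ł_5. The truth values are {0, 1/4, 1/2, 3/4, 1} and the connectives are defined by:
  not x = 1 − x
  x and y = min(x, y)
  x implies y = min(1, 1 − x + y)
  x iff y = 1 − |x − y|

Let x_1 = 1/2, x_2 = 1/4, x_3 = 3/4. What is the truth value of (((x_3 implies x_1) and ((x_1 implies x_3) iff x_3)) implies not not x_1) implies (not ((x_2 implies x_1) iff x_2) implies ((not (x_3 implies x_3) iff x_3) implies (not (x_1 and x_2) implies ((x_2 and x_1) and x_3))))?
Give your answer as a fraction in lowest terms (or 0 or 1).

x_3 implies x_1 = 3/4 implies 1/2 = 3/4
x_1 implies x_3 = 1/2 implies 3/4 = 1
(x_1 implies x_3) iff x_3 = 1 iff 3/4 = 3/4
(x_3 implies x_1) and ((x_1 implies x_3) iff x_3) = 3/4 and 3/4 = 3/4
not x_1 = not 1/2 = 1/2
not not x_1 = not 1/2 = 1/2
((x_3 implies x_1) and ((x_1 implies x_3) iff x_3)) implies not not x_1 = 3/4 implies 1/2 = 3/4
x_2 implies x_1 = 1/4 implies 1/2 = 1
(x_2 implies x_1) iff x_2 = 1 iff 1/4 = 1/4
not ((x_2 implies x_1) iff x_2) = not 1/4 = 3/4
x_3 implies x_3 = 3/4 implies 3/4 = 1
not (x_3 implies x_3) = not 1 = 0
not (x_3 implies x_3) iff x_3 = 0 iff 3/4 = 1/4
x_1 and x_2 = 1/2 and 1/4 = 1/4
not (x_1 and x_2) = not 1/4 = 3/4
x_2 and x_1 = 1/4 and 1/2 = 1/4
(x_2 and x_1) and x_3 = 1/4 and 3/4 = 1/4
not (x_1 and x_2) implies ((x_2 and x_1) and x_3) = 3/4 implies 1/4 = 1/2
(not (x_3 implies x_3) iff x_3) implies (not (x_1 and x_2) implies ((x_2 and x_1) and x_3)) = 1/4 implies 1/2 = 1
not ((x_2 implies x_1) iff x_2) implies ((not (x_3 implies x_3) iff x_3) implies (not (x_1 and x_2) implies ((x_2 and x_1) and x_3))) = 3/4 implies 1 = 1
(((x_3 implies x_1) and ((x_1 implies x_3) iff x_3)) implies not not x_1) implies (not ((x_2 implies x_1) iff x_2) implies ((not (x_3 implies x_3) iff x_3) implies (not (x_1 and x_2) implies ((x_2 and x_1) and x_3)))) = 3/4 implies 1 = 1

1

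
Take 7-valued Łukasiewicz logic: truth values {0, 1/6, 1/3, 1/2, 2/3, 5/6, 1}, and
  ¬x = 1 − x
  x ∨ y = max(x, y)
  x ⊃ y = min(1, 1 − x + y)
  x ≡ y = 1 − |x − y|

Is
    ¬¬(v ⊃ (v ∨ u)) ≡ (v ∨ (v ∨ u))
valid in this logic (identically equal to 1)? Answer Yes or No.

No

Counterexample: take u = 0, v = 0.
v ∨ u = 0 ∨ 0 = 0
v ⊃ (v ∨ u) = 0 ⊃ 0 = 1
¬(v ⊃ (v ∨ u)) = ¬1 = 0
¬¬(v ⊃ (v ∨ u)) = ¬0 = 1
v ∨ u = 0 ∨ 0 = 0
v ∨ (v ∨ u) = 0 ∨ 0 = 0
¬¬(v ⊃ (v ∨ u)) ≡ (v ∨ (v ∨ u)) = 1 ≡ 0 = 0
This gives 0 ≠ 1.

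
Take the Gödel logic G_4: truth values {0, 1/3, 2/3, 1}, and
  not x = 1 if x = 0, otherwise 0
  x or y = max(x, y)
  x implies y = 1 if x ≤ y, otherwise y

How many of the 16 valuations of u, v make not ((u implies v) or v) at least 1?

3

u = 0, v = 0 ↦ 0  <
u = 0, v = 1/3 ↦ 0  <
u = 0, v = 2/3 ↦ 0  <
u = 0, v = 1 ↦ 0  <
u = 1/3, v = 0 ↦ 1  ≥
u = 1/3, v = 1/3 ↦ 0  <
u = 1/3, v = 2/3 ↦ 0  <
u = 1/3, v = 1 ↦ 0  <
u = 2/3, v = 0 ↦ 1  ≥
u = 2/3, v = 1/3 ↦ 0  <
u = 2/3, v = 2/3 ↦ 0  <
u = 2/3, v = 1 ↦ 0  <
u = 1, v = 0 ↦ 1  ≥
u = 1, v = 1/3 ↦ 0  <
u = 1, v = 2/3 ↦ 0  <
u = 1, v = 1 ↦ 0  <
So 3 of the 16 assignments meet the threshold.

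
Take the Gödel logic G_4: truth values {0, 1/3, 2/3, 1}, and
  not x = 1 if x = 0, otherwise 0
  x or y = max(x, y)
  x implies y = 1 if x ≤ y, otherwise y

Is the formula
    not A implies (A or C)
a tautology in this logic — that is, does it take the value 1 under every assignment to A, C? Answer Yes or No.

No

Counterexample: take A = 0, C = 0.
not A = not 0 = 1
A or C = 0 or 0 = 0
not A implies (A or C) = 1 implies 0 = 0
This gives 0 ≠ 1.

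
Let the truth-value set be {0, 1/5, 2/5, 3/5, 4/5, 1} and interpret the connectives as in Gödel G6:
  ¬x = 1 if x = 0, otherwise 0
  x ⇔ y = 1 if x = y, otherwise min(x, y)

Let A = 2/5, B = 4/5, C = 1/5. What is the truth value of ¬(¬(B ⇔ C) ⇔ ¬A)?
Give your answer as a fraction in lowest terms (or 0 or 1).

0

B ⇔ C = 4/5 ⇔ 1/5 = 1/5
¬(B ⇔ C) = ¬1/5 = 0
¬A = ¬2/5 = 0
¬(B ⇔ C) ⇔ ¬A = 0 ⇔ 0 = 1
¬(¬(B ⇔ C) ⇔ ¬A) = ¬1 = 0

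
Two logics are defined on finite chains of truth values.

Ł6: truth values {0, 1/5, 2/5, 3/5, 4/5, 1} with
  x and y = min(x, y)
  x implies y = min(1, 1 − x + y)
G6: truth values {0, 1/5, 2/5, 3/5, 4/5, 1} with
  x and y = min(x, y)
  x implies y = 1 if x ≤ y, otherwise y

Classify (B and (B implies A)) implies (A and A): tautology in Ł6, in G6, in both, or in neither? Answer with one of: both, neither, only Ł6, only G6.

In Ł6: at A = 0, B = 1/5 the value is 4/5 — not a tautology.
In G6: every assignment gives 1 — tautology.

only G6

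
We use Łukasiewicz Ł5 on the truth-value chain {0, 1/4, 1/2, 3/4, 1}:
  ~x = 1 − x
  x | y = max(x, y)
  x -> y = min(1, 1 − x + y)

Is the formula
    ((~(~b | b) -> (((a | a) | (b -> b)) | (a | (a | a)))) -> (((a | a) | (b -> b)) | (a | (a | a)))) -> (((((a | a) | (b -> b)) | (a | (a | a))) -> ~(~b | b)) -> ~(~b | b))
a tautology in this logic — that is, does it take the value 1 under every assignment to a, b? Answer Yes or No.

At a = 1/4, b = 3/4, for instance:
~b = ~3/4 = 1/4
~b | b = 1/4 | 3/4 = 3/4
~(~b | b) = ~3/4 = 1/4
a | a = 1/4 | 1/4 = 1/4
b -> b = 3/4 -> 3/4 = 1
(a | a) | (b -> b) = 1/4 | 1 = 1
a | a = 1/4 | 1/4 = 1/4
a | (a | a) = 1/4 | 1/4 = 1/4
((a | a) | (b -> b)) | (a | (a | a)) = 1 | 1/4 = 1
~(~b | b) -> (((a | a) | (b -> b)) | (a | (a | a))) = 1/4 -> 1 = 1
(~(~b | b) -> (((a | a) | (b -> b)) | (a | (a | a)))) -> (((a | a) | (b -> b)) | (a | (a | a))) = 1 -> 1 = 1
(((a | a) | (b -> b)) | (a | (a | a))) -> ~(~b | b) = 1 -> 1/4 = 1/4
((((a | a) | (b -> b)) | (a | (a | a))) -> ~(~b | b)) -> ~(~b | b) = 1/4 -> 1/4 = 1
((~(~b | b) -> (((a | a) | (b -> b)) | (a | (a | a)))) -> (((a | a) | (b -> b)) | (a | (a | a)))) -> (((((a | a) | (b -> b)) | (a | (a | a))) -> ~(~b | b)) -> ~(~b | b)) = 1 -> 1 = 1
and checking the remaining 24 assignments likewise gives ≥ 1 in every case.

Yes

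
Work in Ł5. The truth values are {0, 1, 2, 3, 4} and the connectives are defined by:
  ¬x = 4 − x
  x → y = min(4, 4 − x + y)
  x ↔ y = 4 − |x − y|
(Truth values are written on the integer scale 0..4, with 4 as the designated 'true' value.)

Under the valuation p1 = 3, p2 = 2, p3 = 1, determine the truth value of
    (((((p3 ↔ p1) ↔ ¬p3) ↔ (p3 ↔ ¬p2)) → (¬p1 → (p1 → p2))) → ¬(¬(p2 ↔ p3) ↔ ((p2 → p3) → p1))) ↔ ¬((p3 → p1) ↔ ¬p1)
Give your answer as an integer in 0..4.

p3 ↔ p1 = 1 ↔ 3 = 2
¬p3 = ¬1 = 3
(p3 ↔ p1) ↔ ¬p3 = 2 ↔ 3 = 3
¬p2 = ¬2 = 2
p3 ↔ ¬p2 = 1 ↔ 2 = 3
((p3 ↔ p1) ↔ ¬p3) ↔ (p3 ↔ ¬p2) = 3 ↔ 3 = 4
¬p1 = ¬3 = 1
p1 → p2 = 3 → 2 = 3
¬p1 → (p1 → p2) = 1 → 3 = 4
(((p3 ↔ p1) ↔ ¬p3) ↔ (p3 ↔ ¬p2)) → (¬p1 → (p1 → p2)) = 4 → 4 = 4
p2 ↔ p3 = 2 ↔ 1 = 3
¬(p2 ↔ p3) = ¬3 = 1
p2 → p3 = 2 → 1 = 3
(p2 → p3) → p1 = 3 → 3 = 4
¬(p2 ↔ p3) ↔ ((p2 → p3) → p1) = 1 ↔ 4 = 1
¬(¬(p2 ↔ p3) ↔ ((p2 → p3) → p1)) = ¬1 = 3
((((p3 ↔ p1) ↔ ¬p3) ↔ (p3 ↔ ¬p2)) → (¬p1 → (p1 → p2))) → ¬(¬(p2 ↔ p3) ↔ ((p2 → p3) → p1)) = 4 → 3 = 3
p3 → p1 = 1 → 3 = 4
¬p1 = ¬3 = 1
(p3 → p1) ↔ ¬p1 = 4 ↔ 1 = 1
¬((p3 → p1) ↔ ¬p1) = ¬1 = 3
(((((p3 ↔ p1) ↔ ¬p3) ↔ (p3 ↔ ¬p2)) → (¬p1 → (p1 → p2))) → ¬(¬(p2 ↔ p3) ↔ ((p2 → p3) → p1))) ↔ ¬((p3 → p1) ↔ ¬p1) = 3 ↔ 3 = 4

4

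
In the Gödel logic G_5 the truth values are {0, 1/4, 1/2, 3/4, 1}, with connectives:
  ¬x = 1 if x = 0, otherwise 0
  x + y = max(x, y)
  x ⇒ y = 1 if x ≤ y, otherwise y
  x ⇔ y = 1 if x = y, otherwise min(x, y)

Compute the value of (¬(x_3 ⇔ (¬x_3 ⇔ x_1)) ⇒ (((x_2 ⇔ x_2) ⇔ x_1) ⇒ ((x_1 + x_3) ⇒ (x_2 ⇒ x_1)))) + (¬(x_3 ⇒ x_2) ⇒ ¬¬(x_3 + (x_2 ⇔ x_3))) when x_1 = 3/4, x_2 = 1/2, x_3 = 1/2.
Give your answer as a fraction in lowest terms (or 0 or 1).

1

¬x_3 = ¬1/2 = 0
¬x_3 ⇔ x_1 = 0 ⇔ 3/4 = 0
x_3 ⇔ (¬x_3 ⇔ x_1) = 1/2 ⇔ 0 = 0
¬(x_3 ⇔ (¬x_3 ⇔ x_1)) = ¬0 = 1
x_2 ⇔ x_2 = 1/2 ⇔ 1/2 = 1
(x_2 ⇔ x_2) ⇔ x_1 = 1 ⇔ 3/4 = 3/4
x_1 + x_3 = 3/4 + 1/2 = 3/4
x_2 ⇒ x_1 = 1/2 ⇒ 3/4 = 1
(x_1 + x_3) ⇒ (x_2 ⇒ x_1) = 3/4 ⇒ 1 = 1
((x_2 ⇔ x_2) ⇔ x_1) ⇒ ((x_1 + x_3) ⇒ (x_2 ⇒ x_1)) = 3/4 ⇒ 1 = 1
¬(x_3 ⇔ (¬x_3 ⇔ x_1)) ⇒ (((x_2 ⇔ x_2) ⇔ x_1) ⇒ ((x_1 + x_3) ⇒ (x_2 ⇒ x_1))) = 1 ⇒ 1 = 1
x_3 ⇒ x_2 = 1/2 ⇒ 1/2 = 1
¬(x_3 ⇒ x_2) = ¬1 = 0
x_2 ⇔ x_3 = 1/2 ⇔ 1/2 = 1
x_3 + (x_2 ⇔ x_3) = 1/2 + 1 = 1
¬(x_3 + (x_2 ⇔ x_3)) = ¬1 = 0
¬¬(x_3 + (x_2 ⇔ x_3)) = ¬0 = 1
¬(x_3 ⇒ x_2) ⇒ ¬¬(x_3 + (x_2 ⇔ x_3)) = 0 ⇒ 1 = 1
(¬(x_3 ⇔ (¬x_3 ⇔ x_1)) ⇒ (((x_2 ⇔ x_2) ⇔ x_1) ⇒ ((x_1 + x_3) ⇒ (x_2 ⇒ x_1)))) + (¬(x_3 ⇒ x_2) ⇒ ¬¬(x_3 + (x_2 ⇔ x_3))) = 1 + 1 = 1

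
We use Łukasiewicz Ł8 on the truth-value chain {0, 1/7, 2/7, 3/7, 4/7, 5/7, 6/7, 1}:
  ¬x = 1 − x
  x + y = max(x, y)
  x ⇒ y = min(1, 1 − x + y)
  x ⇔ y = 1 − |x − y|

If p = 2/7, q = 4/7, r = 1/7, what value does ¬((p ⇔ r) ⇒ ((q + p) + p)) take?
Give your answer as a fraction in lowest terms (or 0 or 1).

2/7

p ⇔ r = 2/7 ⇔ 1/7 = 6/7
q + p = 4/7 + 2/7 = 4/7
(q + p) + p = 4/7 + 2/7 = 4/7
(p ⇔ r) ⇒ ((q + p) + p) = 6/7 ⇒ 4/7 = 5/7
¬((p ⇔ r) ⇒ ((q + p) + p)) = ¬5/7 = 2/7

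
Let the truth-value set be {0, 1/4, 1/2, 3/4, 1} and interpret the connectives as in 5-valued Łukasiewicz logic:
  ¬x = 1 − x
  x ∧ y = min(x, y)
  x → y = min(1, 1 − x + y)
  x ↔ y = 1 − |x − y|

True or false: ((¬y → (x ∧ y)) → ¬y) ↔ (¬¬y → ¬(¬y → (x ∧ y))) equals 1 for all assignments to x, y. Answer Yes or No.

Yes

At x = 0, y = 1/2, for instance:
¬y = ¬1/2 = 1/2
x ∧ y = 0 ∧ 1/2 = 0
¬y → (x ∧ y) = 1/2 → 0 = 1/2
¬y = ¬1/2 = 1/2
(¬y → (x ∧ y)) → ¬y = 1/2 → 1/2 = 1
¬¬y = ¬1/2 = 1/2
¬(¬y → (x ∧ y)) = ¬1/2 = 1/2
¬¬y → ¬(¬y → (x ∧ y)) = 1/2 → 1/2 = 1
((¬y → (x ∧ y)) → ¬y) ↔ (¬¬y → ¬(¬y → (x ∧ y))) = 1 ↔ 1 = 1
and checking the remaining 24 assignments likewise gives ≥ 1 in every case.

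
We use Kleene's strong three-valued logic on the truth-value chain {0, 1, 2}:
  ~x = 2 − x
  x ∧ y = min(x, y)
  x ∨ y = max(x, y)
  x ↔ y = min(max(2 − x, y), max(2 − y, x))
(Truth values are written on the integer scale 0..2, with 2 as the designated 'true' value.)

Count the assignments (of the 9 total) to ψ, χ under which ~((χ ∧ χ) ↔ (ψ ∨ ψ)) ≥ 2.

ψ = 0, χ = 0 ↦ 0  <
ψ = 0, χ = 1 ↦ 1  <
ψ = 0, χ = 2 ↦ 2  ≥
ψ = 1, χ = 0 ↦ 1  <
ψ = 1, χ = 1 ↦ 1  <
ψ = 1, χ = 2 ↦ 1  <
ψ = 2, χ = 0 ↦ 2  ≥
ψ = 2, χ = 1 ↦ 1  <
ψ = 2, χ = 2 ↦ 0  <
So 2 of the 9 assignments meet the threshold.

2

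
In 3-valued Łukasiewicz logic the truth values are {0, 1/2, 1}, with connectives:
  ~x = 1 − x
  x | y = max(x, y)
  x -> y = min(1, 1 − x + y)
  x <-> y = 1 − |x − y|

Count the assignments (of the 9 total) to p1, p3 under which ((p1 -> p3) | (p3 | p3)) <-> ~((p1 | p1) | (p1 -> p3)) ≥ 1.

p1 = 0, p3 = 0 ↦ 0  <
p1 = 0, p3 = 1/2 ↦ 0  <
p1 = 0, p3 = 1 ↦ 0  <
p1 = 1/2, p3 = 0 ↦ 1  ≥
p1 = 1/2, p3 = 1/2 ↦ 0  <
p1 = 1/2, p3 = 1 ↦ 0  <
p1 = 1, p3 = 0 ↦ 1  ≥
p1 = 1, p3 = 1/2 ↦ 1/2  <
p1 = 1, p3 = 1 ↦ 0  <
So 2 of the 9 assignments meet the threshold.

2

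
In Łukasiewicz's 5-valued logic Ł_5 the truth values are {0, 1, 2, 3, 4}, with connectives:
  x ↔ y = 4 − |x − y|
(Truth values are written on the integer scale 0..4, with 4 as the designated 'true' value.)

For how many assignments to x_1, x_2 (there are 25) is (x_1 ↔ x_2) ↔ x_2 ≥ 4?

value 4: 7 assignments (counts)
value 3: 7 assignments
value 2: 6 assignments
value 1: 3 assignments
value 0: 2 assignments
So 7 of the 25 assignments meet the threshold.

7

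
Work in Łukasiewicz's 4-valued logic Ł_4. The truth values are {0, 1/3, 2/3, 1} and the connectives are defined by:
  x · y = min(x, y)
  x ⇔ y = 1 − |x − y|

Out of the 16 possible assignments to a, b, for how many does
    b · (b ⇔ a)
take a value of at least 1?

a = 0, b = 0 ↦ 0  <
a = 0, b = 1/3 ↦ 1/3  <
a = 0, b = 2/3 ↦ 1/3  <
a = 0, b = 1 ↦ 0  <
a = 1/3, b = 0 ↦ 0  <
a = 1/3, b = 1/3 ↦ 1/3  <
a = 1/3, b = 2/3 ↦ 2/3  <
a = 1/3, b = 1 ↦ 1/3  <
a = 2/3, b = 0 ↦ 0  <
a = 2/3, b = 1/3 ↦ 1/3  <
a = 2/3, b = 2/3 ↦ 2/3  <
a = 2/3, b = 1 ↦ 2/3  <
a = 1, b = 0 ↦ 0  <
a = 1, b = 1/3 ↦ 1/3  <
a = 1, b = 2/3 ↦ 2/3  <
a = 1, b = 1 ↦ 1  ≥
So 1 of the 16 assignments meets the threshold.

1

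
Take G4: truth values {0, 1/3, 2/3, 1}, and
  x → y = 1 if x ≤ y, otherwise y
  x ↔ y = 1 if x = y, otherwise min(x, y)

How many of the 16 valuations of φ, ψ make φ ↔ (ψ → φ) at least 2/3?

φ = 0, ψ = 0 ↦ 0  <
φ = 0, ψ = 1/3 ↦ 1  ≥
φ = 0, ψ = 2/3 ↦ 1  ≥
φ = 0, ψ = 1 ↦ 1  ≥
φ = 1/3, ψ = 0 ↦ 1/3  <
φ = 1/3, ψ = 1/3 ↦ 1/3  <
φ = 1/3, ψ = 2/3 ↦ 1  ≥
φ = 1/3, ψ = 1 ↦ 1  ≥
φ = 2/3, ψ = 0 ↦ 2/3  ≥
φ = 2/3, ψ = 1/3 ↦ 2/3  ≥
φ = 2/3, ψ = 2/3 ↦ 2/3  ≥
φ = 2/3, ψ = 1 ↦ 1  ≥
φ = 1, ψ = 0 ↦ 1  ≥
φ = 1, ψ = 1/3 ↦ 1  ≥
φ = 1, ψ = 2/3 ↦ 1  ≥
φ = 1, ψ = 1 ↦ 1  ≥
So 13 of the 16 assignments meet the threshold.

13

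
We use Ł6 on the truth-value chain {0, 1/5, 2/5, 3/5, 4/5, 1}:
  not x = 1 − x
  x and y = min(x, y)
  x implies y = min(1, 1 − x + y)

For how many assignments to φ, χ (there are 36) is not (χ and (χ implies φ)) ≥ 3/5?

24

value 1: 7 assignments (counts)
value 4/5: 8 assignments (counts)
value 3/5: 9 assignments (counts)
value 2/5: 7 assignments
value 1/5: 4 assignments
value 0: 1 assignment
So 24 of the 36 assignments meet the threshold.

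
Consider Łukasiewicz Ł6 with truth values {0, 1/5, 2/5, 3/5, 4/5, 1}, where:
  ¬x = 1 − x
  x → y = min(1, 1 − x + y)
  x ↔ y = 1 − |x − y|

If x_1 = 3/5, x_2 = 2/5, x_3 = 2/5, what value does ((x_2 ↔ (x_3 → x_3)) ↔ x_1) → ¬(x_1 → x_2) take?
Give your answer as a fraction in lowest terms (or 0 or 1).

2/5

x_3 → x_3 = 2/5 → 2/5 = 1
x_2 ↔ (x_3 → x_3) = 2/5 ↔ 1 = 2/5
(x_2 ↔ (x_3 → x_3)) ↔ x_1 = 2/5 ↔ 3/5 = 4/5
x_1 → x_2 = 3/5 → 2/5 = 4/5
¬(x_1 → x_2) = ¬4/5 = 1/5
((x_2 ↔ (x_3 → x_3)) ↔ x_1) → ¬(x_1 → x_2) = 4/5 → 1/5 = 2/5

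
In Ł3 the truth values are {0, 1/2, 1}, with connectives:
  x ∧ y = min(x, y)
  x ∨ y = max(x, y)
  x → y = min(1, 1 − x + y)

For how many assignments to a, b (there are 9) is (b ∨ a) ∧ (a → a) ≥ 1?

a = 0, b = 0 ↦ 0  <
a = 0, b = 1/2 ↦ 1/2  <
a = 0, b = 1 ↦ 1  ≥
a = 1/2, b = 0 ↦ 1/2  <
a = 1/2, b = 1/2 ↦ 1/2  <
a = 1/2, b = 1 ↦ 1  ≥
a = 1, b = 0 ↦ 1  ≥
a = 1, b = 1/2 ↦ 1  ≥
a = 1, b = 1 ↦ 1  ≥
So 5 of the 9 assignments meet the threshold.

5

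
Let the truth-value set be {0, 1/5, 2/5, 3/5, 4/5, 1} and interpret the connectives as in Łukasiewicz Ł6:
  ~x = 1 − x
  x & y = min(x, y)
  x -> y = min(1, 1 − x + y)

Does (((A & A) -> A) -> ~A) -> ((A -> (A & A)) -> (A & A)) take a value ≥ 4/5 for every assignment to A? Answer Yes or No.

Counterexample: take A = 0.
A & A = 0 & 0 = 0
(A & A) -> A = 0 -> 0 = 1
~A = ~0 = 1
((A & A) -> A) -> ~A = 1 -> 1 = 1
A & A = 0 & 0 = 0
A -> (A & A) = 0 -> 0 = 1
A & A = 0 & 0 = 0
(A -> (A & A)) -> (A & A) = 1 -> 0 = 0
(((A & A) -> A) -> ~A) -> ((A -> (A & A)) -> (A & A)) = 1 -> 0 = 0
This gives 0, which is below 4/5.

No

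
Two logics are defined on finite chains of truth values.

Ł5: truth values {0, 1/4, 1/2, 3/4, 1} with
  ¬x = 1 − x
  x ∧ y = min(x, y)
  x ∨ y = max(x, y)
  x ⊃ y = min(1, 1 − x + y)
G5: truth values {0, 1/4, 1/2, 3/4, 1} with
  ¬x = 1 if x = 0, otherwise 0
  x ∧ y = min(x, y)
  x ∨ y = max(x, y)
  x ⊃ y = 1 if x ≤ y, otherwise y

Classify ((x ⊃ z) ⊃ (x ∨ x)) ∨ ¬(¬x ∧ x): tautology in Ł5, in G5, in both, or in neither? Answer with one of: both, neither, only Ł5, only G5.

In Ł5: at x = 1/4, z = 0 the value is 3/4 — not a tautology.
In G5: every assignment gives 1 — tautology.

only G5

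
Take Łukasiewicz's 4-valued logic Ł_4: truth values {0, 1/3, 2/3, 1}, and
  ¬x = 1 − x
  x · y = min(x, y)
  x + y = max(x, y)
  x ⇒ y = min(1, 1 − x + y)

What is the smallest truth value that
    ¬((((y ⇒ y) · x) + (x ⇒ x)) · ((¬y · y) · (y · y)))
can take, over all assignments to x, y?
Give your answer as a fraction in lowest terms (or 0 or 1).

Take x = 0, y = 1/3:
y ⇒ y = 1/3 ⇒ 1/3 = 1
(y ⇒ y) · x = 1 · 0 = 0
x ⇒ x = 0 ⇒ 0 = 1
((y ⇒ y) · x) + (x ⇒ x) = 0 + 1 = 1
¬y = ¬1/3 = 2/3
¬y · y = 2/3 · 1/3 = 1/3
y · y = 1/3 · 1/3 = 1/3
(¬y · y) · (y · y) = 1/3 · 1/3 = 1/3
(((y ⇒ y) · x) + (x ⇒ x)) · ((¬y · y) · (y · y)) = 1 · 1/3 = 1/3
¬((((y ⇒ y) · x) + (x ⇒ x)) · ((¬y · y) · (y · y))) = ¬1/3 = 2/3
No assignment yields a value below 2/3, so this is the minimum.

2/3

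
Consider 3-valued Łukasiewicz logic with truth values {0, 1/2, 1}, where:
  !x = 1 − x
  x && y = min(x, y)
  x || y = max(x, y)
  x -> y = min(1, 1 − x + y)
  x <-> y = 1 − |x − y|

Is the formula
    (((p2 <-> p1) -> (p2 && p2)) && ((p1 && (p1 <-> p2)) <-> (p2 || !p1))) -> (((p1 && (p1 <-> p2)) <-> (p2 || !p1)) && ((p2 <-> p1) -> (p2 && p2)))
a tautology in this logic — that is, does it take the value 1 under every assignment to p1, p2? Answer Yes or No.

p1 = 0, p2 = 0 ↦ 1
p1 = 0, p2 = 1/2 ↦ 1
p1 = 0, p2 = 1 ↦ 1
p1 = 1/2, p2 = 0 ↦ 1
p1 = 1/2, p2 = 1/2 ↦ 1
p1 = 1/2, p2 = 1 ↦ 1
p1 = 1, p2 = 0 ↦ 1
p1 = 1, p2 = 1/2 ↦ 1
p1 = 1, p2 = 1 ↦ 1
Every assignment gives a value ≥ 1.

Yes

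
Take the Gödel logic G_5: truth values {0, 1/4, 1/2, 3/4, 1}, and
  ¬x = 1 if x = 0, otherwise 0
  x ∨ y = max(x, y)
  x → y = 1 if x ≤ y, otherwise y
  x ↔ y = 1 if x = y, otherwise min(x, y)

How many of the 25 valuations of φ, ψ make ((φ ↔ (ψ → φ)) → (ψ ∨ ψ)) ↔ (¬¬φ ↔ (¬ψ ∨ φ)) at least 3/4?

value 1: 2 assignments (counts)
value 3/4: 4 assignments (counts)
value 1/2: 6 assignments
value 1/4: 8 assignments
value 0: 5 assignments
So 6 of the 25 assignments meet the threshold.

6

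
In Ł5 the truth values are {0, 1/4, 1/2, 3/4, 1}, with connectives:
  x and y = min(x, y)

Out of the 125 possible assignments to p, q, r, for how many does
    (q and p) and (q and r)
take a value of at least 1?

value 1: 1 assignment (counts)
value 3/4: 7 assignments
value 1/2: 19 assignments
value 1/4: 37 assignments
value 0: 61 assignments
So 1 of the 125 assignments meets the threshold.

1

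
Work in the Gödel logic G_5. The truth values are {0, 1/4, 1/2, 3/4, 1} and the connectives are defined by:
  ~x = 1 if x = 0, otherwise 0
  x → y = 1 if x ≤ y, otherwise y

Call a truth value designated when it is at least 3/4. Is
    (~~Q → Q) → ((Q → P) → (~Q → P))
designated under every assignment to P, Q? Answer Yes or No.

Counterexample: take P = 0, Q = 0.
~Q = ~0 = 1
~~Q = ~1 = 0
~~Q → Q = 0 → 0 = 1
Q → P = 0 → 0 = 1
~Q = ~0 = 1
~Q → P = 1 → 0 = 0
(Q → P) → (~Q → P) = 1 → 0 = 0
(~~Q → Q) → ((Q → P) → (~Q → P)) = 1 → 0 = 0
This gives 0, which is below 3/4.

No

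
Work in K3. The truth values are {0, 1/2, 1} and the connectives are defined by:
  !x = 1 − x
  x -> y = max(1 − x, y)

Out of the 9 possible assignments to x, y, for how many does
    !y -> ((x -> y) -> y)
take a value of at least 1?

x = 0, y = 0 ↦ 0  <
x = 0, y = 1/2 ↦ 1/2  <
x = 0, y = 1 ↦ 1  ≥
x = 1/2, y = 0 ↦ 1/2  <
x = 1/2, y = 1/2 ↦ 1/2  <
x = 1/2, y = 1 ↦ 1  ≥
x = 1, y = 0 ↦ 1  ≥
x = 1, y = 1/2 ↦ 1/2  <
x = 1, y = 1 ↦ 1  ≥
So 4 of the 9 assignments meet the threshold.

4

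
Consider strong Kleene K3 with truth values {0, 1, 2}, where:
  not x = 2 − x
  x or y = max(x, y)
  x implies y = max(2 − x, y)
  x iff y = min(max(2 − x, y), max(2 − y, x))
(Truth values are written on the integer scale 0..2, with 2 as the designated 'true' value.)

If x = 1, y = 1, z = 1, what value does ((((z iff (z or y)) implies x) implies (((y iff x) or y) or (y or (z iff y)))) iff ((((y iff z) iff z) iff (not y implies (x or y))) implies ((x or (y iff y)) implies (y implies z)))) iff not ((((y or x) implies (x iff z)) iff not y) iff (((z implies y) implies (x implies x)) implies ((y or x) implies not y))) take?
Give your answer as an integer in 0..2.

1

z or y = 1 or 1 = 1
z iff (z or y) = 1 iff 1 = 1
(z iff (z or y)) implies x = 1 implies 1 = 1
y iff x = 1 iff 1 = 1
(y iff x) or y = 1 or 1 = 1
z iff y = 1 iff 1 = 1
y or (z iff y) = 1 or 1 = 1
((y iff x) or y) or (y or (z iff y)) = 1 or 1 = 1
((z iff (z or y)) implies x) implies (((y iff x) or y) or (y or (z iff y))) = 1 implies 1 = 1
y iff z = 1 iff 1 = 1
(y iff z) iff z = 1 iff 1 = 1
not y = not 1 = 1
x or y = 1 or 1 = 1
not y implies (x or y) = 1 implies 1 = 1
((y iff z) iff z) iff (not y implies (x or y)) = 1 iff 1 = 1
y iff y = 1 iff 1 = 1
x or (y iff y) = 1 or 1 = 1
y implies z = 1 implies 1 = 1
(x or (y iff y)) implies (y implies z) = 1 implies 1 = 1
(((y iff z) iff z) iff (not y implies (x or y))) implies ((x or (y iff y)) implies (y implies z)) = 1 implies 1 = 1
(((z iff (z or y)) implies x) implies (((y iff x) or y) or (y or (z iff y)))) iff ((((y iff z) iff z) iff (not y implies (x or y))) implies ((x or (y iff y)) implies (y implies z))) = 1 iff 1 = 1
y or x = 1 or 1 = 1
x iff z = 1 iff 1 = 1
(y or x) implies (x iff z) = 1 implies 1 = 1
not y = not 1 = 1
((y or x) implies (x iff z)) iff not y = 1 iff 1 = 1
z implies y = 1 implies 1 = 1
x implies x = 1 implies 1 = 1
(z implies y) implies (x implies x) = 1 implies 1 = 1
y or x = 1 or 1 = 1
not y = not 1 = 1
(y or x) implies not y = 1 implies 1 = 1
((z implies y) implies (x implies x)) implies ((y or x) implies not y) = 1 implies 1 = 1
(((y or x) implies (x iff z)) iff not y) iff (((z implies y) implies (x implies x)) implies ((y or x) implies not y)) = 1 iff 1 = 1
not ((((y or x) implies (x iff z)) iff not y) iff (((z implies y) implies (x implies x)) implies ((y or x) implies not y))) = not 1 = 1
((((z iff (z or y)) implies x) implies (((y iff x) or y) or (y or (z iff y)))) iff ((((y iff z) iff z) iff (not y implies (x or y))) implies ((x or (y iff y)) implies (y implies z)))) iff not ((((y or x) implies (x iff z)) iff not y) iff (((z implies y) implies (x implies x)) implies ((y or x) implies not y))) = 1 iff 1 = 1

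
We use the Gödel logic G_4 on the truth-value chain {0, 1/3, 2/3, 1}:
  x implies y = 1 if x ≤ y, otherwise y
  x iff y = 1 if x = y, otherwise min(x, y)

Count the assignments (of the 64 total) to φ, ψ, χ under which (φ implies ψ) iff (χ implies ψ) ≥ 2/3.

50

value 1: 44 assignments (counts)
value 2/3: 6 assignments (counts)
value 1/3: 8 assignments
value 0: 6 assignments
So 50 of the 64 assignments meet the threshold.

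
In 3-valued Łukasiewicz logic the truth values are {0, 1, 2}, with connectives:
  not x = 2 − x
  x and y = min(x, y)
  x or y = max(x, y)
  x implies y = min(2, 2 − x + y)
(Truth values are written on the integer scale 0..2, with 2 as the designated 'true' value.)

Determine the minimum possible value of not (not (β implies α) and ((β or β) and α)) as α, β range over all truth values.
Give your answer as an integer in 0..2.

Take α = 1, β = 2:
β implies α = 2 implies 1 = 1
not (β implies α) = not 1 = 1
β or β = 2 or 2 = 2
(β or β) and α = 2 and 1 = 1
not (β implies α) and ((β or β) and α) = 1 and 1 = 1
not (not (β implies α) and ((β or β) and α)) = not 1 = 1
No assignment yields a value below 1, so this is the minimum.

1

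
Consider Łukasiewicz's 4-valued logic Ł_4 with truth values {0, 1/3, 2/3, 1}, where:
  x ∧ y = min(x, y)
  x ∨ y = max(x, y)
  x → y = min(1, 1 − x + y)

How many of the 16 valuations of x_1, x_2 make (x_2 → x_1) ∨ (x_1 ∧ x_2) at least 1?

x_1 = 0, x_2 = 0 ↦ 1  ≥
x_1 = 0, x_2 = 1/3 ↦ 2/3  <
x_1 = 0, x_2 = 2/3 ↦ 1/3  <
x_1 = 0, x_2 = 1 ↦ 0  <
x_1 = 1/3, x_2 = 0 ↦ 1  ≥
x_1 = 1/3, x_2 = 1/3 ↦ 1  ≥
x_1 = 1/3, x_2 = 2/3 ↦ 2/3  <
x_1 = 1/3, x_2 = 1 ↦ 1/3  <
x_1 = 2/3, x_2 = 0 ↦ 1  ≥
x_1 = 2/3, x_2 = 1/3 ↦ 1  ≥
x_1 = 2/3, x_2 = 2/3 ↦ 1  ≥
x_1 = 2/3, x_2 = 1 ↦ 2/3  <
x_1 = 1, x_2 = 0 ↦ 1  ≥
x_1 = 1, x_2 = 1/3 ↦ 1  ≥
x_1 = 1, x_2 = 2/3 ↦ 1  ≥
x_1 = 1, x_2 = 1 ↦ 1  ≥
So 10 of the 16 assignments meet the threshold.

10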